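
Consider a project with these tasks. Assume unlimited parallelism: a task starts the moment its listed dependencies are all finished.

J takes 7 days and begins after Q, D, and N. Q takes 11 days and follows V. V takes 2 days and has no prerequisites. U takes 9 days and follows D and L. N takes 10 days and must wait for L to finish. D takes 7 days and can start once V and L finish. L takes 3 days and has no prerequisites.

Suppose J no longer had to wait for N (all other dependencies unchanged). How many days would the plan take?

20

Before: longest chain L→N→J = 3+10+7 = 20, finish 20.
Dropping N→J doesn't change J's earliest start (13); another predecessor still binds.
After: V→Q→J = 2+11+7 = 20 → 20 days.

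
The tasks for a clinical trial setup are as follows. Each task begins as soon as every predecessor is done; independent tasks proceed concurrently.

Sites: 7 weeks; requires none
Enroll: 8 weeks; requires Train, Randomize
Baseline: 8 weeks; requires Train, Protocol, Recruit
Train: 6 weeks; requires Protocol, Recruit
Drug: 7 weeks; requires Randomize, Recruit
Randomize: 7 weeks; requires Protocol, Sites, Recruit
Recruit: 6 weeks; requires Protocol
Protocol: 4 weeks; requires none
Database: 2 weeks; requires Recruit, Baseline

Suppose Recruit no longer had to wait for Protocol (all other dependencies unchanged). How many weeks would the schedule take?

22

Original critical path: Protocol→Recruit→Train→Baseline→Database = 4+6+6+8+2 = 26 ⇒ 26 weeks.
Without Protocol→Recruit, Recruit's earliest start moves from 4 to 0.
New critical path: Sites→Randomize→Enroll = 7+7+8 = 22 ⇒ 22 weeks.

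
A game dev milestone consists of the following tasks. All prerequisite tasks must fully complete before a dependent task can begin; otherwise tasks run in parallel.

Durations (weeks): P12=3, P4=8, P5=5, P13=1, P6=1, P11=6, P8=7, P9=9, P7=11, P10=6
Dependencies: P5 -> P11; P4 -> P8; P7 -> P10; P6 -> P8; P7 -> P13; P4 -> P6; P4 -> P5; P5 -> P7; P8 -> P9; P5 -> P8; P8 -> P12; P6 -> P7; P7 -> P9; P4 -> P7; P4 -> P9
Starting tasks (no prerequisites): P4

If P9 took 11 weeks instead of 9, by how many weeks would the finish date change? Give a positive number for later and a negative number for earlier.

Actual critical path: P4→P5→P7→P9 = 8+5+11+9 = 33 ⇒ 33 weeks.
P9 is on the critical path; changing it to 11 makes that path 35 weeks.
No other chain overtakes it, so the finish is 35 weeks.
Change in finish: 35 − 33 = +2 weeks.

2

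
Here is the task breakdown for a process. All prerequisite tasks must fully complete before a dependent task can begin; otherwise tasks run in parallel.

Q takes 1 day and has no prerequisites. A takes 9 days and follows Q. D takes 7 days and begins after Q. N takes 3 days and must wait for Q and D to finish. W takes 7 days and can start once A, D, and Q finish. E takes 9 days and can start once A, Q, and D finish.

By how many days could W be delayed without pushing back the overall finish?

2

Q→A→E = 1+9+9 = 19 sets the makespan at 19 days.
Longest path through W: 17 days (earliest finish 17, latest finish 19).
Slack of W = 12 − 10 = 2 days.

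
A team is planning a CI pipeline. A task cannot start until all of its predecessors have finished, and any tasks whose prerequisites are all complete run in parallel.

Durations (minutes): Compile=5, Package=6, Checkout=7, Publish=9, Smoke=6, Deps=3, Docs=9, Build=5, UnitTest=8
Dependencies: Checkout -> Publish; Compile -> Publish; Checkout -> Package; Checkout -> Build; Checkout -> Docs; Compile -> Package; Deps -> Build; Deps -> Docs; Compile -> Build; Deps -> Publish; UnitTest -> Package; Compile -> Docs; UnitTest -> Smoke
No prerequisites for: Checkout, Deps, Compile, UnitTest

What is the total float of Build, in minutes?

4

Checkout→Docs = 7+9 = 16 sets the makespan at 16 minutes.
The longest chain containing Build totals 12 minutes.
So Build can slip 16 − 12 = 4 minutes.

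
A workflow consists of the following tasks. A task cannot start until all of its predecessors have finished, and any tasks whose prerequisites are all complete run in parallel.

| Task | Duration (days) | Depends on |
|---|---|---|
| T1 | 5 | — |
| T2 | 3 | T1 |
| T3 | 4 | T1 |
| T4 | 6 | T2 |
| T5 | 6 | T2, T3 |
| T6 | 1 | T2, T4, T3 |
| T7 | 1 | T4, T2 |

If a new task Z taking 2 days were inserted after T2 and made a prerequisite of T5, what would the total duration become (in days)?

Originally the schedule takes 15 days.
With Z inserted, T5 now waits for max(T2, T3, Z).
New critical path: T1→T2→Z→T5 = 5+3+2+6 = 16 ⇒ 16 days.

16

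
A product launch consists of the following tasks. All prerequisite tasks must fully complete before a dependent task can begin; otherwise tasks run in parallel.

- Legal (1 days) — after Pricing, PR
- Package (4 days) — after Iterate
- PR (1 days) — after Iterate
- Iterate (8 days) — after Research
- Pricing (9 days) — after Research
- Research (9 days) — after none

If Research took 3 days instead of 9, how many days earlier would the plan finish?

Baseline: Research→Iterate→Package = 9+8+4 = 21 → 21 days.
Research is on the critical path; changing it to 3 makes that path 15 days.
The critical path is still Research→Iterate→Package; finish is now 15 days.
Change in finish: 15 − 21 = -6 days.

6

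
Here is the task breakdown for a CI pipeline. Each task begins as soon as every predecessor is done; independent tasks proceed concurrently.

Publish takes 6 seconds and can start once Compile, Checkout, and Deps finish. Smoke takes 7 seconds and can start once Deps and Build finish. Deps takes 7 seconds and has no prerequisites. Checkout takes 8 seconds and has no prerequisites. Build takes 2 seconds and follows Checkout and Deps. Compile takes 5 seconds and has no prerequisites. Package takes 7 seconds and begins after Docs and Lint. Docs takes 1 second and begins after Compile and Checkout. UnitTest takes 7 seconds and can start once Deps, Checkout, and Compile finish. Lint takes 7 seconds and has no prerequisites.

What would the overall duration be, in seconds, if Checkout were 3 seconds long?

16

Actual critical path: Checkout→Build→Smoke = 8+2+7 = 17 ⇒ 17 seconds.
Since Checkout is critical, the -5 change carries straight to that chain (now 12 seconds).
Now Deps→Build→Smoke = 7+2+7 = 16 is longest, so the finish becomes 16 seconds.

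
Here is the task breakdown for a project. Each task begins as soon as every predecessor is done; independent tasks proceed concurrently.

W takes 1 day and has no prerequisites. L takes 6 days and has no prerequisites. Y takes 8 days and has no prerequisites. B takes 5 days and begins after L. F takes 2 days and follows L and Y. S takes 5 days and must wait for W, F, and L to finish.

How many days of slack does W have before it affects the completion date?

9

Critical path: Y→F→S = 8+2+5 = 15, so the finish is 15 days.
Longest path through W: 6 days (earliest finish 1, latest finish 10).
Slack of W = 9 − 0 = 9 days.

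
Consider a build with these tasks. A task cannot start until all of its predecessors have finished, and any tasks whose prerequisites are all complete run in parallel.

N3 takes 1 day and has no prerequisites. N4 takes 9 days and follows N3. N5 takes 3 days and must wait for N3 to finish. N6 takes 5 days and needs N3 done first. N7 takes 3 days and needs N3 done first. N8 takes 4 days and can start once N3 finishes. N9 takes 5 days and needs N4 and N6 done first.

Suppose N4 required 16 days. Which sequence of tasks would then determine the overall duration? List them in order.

N3, N4, N9

The binding path is N3→N4→N9 = 1+9+5 = 15; finish at 15 days.
Since N4 is critical, the +7 change carries straight to that chain (now 22 days).
The critical path is still N3→N4→N9; finish is now 22 days.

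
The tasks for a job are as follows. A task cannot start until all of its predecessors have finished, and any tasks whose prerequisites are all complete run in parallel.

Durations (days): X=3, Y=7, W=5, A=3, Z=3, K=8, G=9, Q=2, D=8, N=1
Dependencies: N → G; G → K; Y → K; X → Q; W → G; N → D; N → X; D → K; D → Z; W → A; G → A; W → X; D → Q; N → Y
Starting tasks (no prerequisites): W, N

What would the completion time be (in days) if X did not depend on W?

With the dependency in place, W→G→K = 5+9+8 = 22 sets the finish at 22 days.
Without W→X, X's earliest start moves from 5 to 1.
The longest chain is now W→G→K = 5+9+8 = 22, so the project takes 22 days.

22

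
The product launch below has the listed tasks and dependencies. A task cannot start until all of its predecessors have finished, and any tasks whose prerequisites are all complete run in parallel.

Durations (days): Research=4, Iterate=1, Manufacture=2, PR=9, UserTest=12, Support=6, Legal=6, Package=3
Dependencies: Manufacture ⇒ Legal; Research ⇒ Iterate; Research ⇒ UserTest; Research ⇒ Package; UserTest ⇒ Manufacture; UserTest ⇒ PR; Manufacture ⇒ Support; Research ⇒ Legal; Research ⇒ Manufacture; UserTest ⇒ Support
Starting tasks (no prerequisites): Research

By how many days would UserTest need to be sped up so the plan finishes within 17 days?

8

Current finish: 25 days; target: 17.
UserTest is on every critical path, so each day cut from UserTest cuts the finish by one (this holds down to a finish of 14).
Need 25 − 17 = 8 days off UserTest → UserTest becomes 4 days, finish becomes 17.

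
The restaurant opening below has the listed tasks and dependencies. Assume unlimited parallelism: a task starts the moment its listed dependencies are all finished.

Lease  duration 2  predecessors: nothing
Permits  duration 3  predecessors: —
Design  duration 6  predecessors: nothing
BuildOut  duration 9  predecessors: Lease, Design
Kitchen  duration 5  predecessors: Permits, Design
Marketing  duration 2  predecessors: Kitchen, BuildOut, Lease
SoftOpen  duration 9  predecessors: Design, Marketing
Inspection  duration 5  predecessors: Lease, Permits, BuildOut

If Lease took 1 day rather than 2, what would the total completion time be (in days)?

26

As given, the longest chain is Design→BuildOut→Marketing→SoftOpen = 6+9+2+9 = 26, so the finish is 26 days.
Lease has 4 days of float (longest path through it is 22).
The critical path is still Design→BuildOut→Marketing→SoftOpen; finish is now 26 days.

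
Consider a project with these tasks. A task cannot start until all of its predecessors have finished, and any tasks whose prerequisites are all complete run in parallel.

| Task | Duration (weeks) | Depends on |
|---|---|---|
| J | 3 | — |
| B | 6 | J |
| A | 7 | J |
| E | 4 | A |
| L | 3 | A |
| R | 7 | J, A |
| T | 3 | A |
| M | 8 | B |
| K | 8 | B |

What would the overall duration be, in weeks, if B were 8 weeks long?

19

Critical path before the change: J→B→M = 3+6+8 = 17 giving 17 weeks.
Since B is critical, the +2 change carries straight to that chain (now 19 weeks).
No other chain overtakes it, so the finish is 19 weeks.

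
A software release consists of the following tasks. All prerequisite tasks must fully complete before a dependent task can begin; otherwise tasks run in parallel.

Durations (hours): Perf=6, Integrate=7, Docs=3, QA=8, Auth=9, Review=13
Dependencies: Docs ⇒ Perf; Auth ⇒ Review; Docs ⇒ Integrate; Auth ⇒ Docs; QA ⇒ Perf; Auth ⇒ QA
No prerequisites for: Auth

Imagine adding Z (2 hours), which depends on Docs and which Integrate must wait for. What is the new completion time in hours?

Originally the software release takes 23 hours.
With Z inserted, Integrate now waits for max(Docs, Z).
New critical path: Auth→QA→Perf = 9+8+6 = 23 ⇒ 23 hours.

23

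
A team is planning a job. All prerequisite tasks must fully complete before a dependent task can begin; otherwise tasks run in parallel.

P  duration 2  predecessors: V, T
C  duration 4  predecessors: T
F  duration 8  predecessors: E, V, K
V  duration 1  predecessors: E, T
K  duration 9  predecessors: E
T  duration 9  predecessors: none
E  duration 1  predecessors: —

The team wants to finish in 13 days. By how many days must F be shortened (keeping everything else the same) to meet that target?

Current finish: 18 days; target: 13.
F is on every critical path, so each day cut from F cuts the finish by one (this holds down to a finish of 13).
Need 18 − 13 = 5 days off F → F becomes 3 days, finish becomes 13.

5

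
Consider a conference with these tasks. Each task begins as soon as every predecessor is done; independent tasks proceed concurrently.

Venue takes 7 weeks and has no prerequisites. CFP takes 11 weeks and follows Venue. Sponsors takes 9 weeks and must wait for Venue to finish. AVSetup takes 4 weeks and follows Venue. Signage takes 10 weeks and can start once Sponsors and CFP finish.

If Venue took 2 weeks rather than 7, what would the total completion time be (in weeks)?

23

Critical path before the change: Venue→CFP→Signage = 7+11+10 = 28 giving 28 weeks.
Venue is on the critical path; changing it to 2 makes that path 23 weeks.
The critical path is still Venue→CFP→Signage; finish is now 23 weeks.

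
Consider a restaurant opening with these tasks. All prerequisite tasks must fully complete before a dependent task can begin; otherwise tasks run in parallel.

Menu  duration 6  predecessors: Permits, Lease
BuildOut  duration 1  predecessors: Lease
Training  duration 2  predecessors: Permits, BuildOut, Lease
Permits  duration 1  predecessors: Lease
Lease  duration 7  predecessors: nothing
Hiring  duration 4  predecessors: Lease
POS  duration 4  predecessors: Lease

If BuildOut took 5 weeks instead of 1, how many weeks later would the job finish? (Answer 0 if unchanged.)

0

The binding path is Lease→Permits→Menu = 7+1+6 = 14; finish at 14 weeks.
BuildOut is off the critical path — its longest chain is 10 weeks, giving 4 of slack.
The critical path is still Lease→Permits→Menu; finish is now 14 weeks.
Change in finish: 14 − 14 = +0 weeks.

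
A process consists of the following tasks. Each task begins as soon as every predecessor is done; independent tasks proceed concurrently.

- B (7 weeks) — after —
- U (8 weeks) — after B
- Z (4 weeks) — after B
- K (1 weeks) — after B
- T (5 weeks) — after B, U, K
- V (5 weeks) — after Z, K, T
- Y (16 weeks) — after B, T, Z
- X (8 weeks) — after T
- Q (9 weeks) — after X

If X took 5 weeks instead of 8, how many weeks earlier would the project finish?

1

The binding path is B→U→T→X→Q = 7+8+5+8+9 = 37; finish at 37 weeks.
Since X is critical, the -3 change carries straight to that chain (now 34 weeks).
Now B→U→T→Y = 7+8+5+16 = 36 is longest, so the finish becomes 36 weeks.
Change in finish: 36 − 37 = -1 weeks.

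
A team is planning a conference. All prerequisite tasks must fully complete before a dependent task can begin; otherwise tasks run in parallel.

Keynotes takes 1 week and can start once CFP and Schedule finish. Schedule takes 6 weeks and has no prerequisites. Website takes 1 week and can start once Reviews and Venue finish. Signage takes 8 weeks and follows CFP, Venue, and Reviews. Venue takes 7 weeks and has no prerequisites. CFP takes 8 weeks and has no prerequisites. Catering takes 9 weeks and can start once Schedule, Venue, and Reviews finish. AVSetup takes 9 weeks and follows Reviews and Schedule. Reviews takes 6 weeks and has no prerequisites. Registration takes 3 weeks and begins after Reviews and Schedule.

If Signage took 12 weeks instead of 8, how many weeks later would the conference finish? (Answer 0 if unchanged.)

4

The binding path is CFP→Signage = 8+8 = 16; finish at 16 weeks.
Since Signage is critical, the +4 change carries straight to that chain (now 20 weeks).
The critical path is still CFP→Signage; finish is now 20 weeks.
Change in finish: 20 − 16 = +4 weeks.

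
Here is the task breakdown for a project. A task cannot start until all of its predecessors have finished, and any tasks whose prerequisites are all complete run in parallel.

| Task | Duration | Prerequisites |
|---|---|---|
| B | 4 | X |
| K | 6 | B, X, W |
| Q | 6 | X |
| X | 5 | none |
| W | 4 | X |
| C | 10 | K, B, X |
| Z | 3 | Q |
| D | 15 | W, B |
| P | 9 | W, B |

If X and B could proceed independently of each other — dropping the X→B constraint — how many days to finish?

25

Before: longest chain X→W→K→C = 5+4+6+10 = 25, finish 25.
Without X→B, B's earliest start moves from 5 to 0.
New critical path: X→W→K→C = 5+4+6+10 = 25 ⇒ 25 days.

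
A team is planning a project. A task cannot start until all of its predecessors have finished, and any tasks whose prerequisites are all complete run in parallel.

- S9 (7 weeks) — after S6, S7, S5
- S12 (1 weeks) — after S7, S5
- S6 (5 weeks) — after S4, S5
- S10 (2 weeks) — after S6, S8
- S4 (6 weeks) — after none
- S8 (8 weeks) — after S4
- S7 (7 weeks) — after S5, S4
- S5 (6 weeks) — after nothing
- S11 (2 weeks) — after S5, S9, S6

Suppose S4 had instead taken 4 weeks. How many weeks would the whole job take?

The binding path is S4→S7→S9→S11 = 6+7+7+2 = 22; finish at 22 weeks.
Since S4 is critical, the -2 change carries straight to that chain (now 20 weeks).
New critical path: S5→S7→S9→S11 = 6+7+7+2 = 22 ⇒ 22 weeks.

22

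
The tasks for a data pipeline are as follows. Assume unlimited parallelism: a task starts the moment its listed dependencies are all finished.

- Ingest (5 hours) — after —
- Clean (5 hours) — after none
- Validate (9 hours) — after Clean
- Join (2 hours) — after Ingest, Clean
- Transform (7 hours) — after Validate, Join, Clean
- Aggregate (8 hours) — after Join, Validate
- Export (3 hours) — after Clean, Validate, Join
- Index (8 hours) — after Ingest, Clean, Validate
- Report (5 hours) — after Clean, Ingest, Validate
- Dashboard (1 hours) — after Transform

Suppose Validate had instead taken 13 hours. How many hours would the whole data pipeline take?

The binding path is Clean→Validate→Transform→Dashboard = 5+9+7+1 = 22; finish at 22 hours.
Validate is on the critical path; changing it to 13 makes that path 26 hours.
No other chain overtakes it, so the finish is 26 hours.

26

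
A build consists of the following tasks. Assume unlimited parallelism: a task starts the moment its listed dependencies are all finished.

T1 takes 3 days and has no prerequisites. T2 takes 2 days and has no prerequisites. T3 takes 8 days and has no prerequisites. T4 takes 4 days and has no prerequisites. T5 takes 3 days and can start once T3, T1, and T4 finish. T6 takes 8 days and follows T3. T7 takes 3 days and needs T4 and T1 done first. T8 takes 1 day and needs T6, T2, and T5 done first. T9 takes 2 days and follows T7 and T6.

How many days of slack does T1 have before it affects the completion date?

10

T3→T6→T9 = 8+8+2 = 18 sets the makespan at 18 days.
The longest chain containing T1 totals 8 days.
Float = 18 − 8 = 10.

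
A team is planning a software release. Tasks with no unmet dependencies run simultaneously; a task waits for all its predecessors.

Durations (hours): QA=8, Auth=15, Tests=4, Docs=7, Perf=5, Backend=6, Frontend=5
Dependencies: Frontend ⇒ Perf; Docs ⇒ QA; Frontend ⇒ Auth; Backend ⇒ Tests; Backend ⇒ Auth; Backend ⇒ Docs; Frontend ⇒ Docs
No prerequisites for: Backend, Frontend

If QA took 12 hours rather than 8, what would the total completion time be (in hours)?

25

The binding path is Backend→Docs→QA = 6+7+8 = 21; finish at 21 hours.
QA lies on that path, so at 12 hours the path becomes 25 hours.
No other chain overtakes it, so the finish is 25 hours.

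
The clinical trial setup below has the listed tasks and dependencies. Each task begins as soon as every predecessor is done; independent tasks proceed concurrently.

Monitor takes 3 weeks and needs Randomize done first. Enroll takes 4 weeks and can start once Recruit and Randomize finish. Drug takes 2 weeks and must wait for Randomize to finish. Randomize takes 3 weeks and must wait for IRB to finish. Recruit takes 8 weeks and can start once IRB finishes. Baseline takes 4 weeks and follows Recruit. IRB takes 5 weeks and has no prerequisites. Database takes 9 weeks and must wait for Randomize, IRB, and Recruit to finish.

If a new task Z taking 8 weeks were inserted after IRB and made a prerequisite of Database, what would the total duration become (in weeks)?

Originally the plan takes 22 weeks.
With Z inserted, Database now waits for max(Randomize, IRB, Recruit, Z).
New critical path: IRB→Z→Database = 5+8+9 = 22 ⇒ 22 weeks.

22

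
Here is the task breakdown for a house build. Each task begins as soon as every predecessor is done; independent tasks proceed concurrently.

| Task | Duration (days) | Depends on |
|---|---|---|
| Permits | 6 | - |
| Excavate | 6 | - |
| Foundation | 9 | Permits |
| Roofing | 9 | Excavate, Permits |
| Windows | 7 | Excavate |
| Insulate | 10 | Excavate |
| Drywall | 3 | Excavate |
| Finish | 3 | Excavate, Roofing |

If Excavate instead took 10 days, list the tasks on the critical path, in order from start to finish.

Baseline: Excavate→Roofing→Finish = 6+9+3 = 18 → 18 days.
Excavate is on the critical path; changing it to 10 makes that path 22 days.
The critical path is still Excavate→Roofing→Finish; finish is now 22 days.

Excavate, Roofing, Finish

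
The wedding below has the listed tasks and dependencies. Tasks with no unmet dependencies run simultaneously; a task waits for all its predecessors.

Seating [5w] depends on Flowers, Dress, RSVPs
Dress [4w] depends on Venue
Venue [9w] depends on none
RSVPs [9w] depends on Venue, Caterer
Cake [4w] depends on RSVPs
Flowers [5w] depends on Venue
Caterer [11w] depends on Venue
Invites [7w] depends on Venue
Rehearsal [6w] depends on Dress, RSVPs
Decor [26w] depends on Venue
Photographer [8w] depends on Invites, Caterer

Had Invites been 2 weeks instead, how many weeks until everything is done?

Actual critical path: Venue→Caterer→RSVPs→Rehearsal = 9+11+9+6 = 35 ⇒ 35 weeks.
The longest path through Invites is only 24 weeks, so Invites has float 11.
The critical path is still Venue→Caterer→RSVPs→Rehearsal; finish is now 35 weeks.

35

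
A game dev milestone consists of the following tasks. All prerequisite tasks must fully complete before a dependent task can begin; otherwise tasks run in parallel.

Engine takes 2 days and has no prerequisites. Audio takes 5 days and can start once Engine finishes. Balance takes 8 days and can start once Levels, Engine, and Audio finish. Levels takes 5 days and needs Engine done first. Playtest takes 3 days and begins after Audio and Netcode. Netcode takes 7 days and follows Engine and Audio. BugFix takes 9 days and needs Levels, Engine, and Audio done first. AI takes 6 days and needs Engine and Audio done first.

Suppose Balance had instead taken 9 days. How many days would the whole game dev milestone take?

Baseline: Engine→Audio→Netcode→Playtest = 2+5+7+3 = 17 → 17 days.
Balance is off the critical path — its longest chain is 15 days, giving 2 of slack.
No other chain overtakes it, so the finish is 17 days.

17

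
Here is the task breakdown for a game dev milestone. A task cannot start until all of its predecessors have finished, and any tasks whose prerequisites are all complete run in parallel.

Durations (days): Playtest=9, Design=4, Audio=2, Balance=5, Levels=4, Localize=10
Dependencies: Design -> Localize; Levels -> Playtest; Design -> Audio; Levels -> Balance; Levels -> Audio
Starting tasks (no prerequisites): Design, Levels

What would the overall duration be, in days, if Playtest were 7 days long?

Actual critical path: Design→Localize = 4+10 = 14 ⇒ 14 days.
Playtest has 1 day of float (longest path through it is 13).
That remains the longest chain; total 14 days.

14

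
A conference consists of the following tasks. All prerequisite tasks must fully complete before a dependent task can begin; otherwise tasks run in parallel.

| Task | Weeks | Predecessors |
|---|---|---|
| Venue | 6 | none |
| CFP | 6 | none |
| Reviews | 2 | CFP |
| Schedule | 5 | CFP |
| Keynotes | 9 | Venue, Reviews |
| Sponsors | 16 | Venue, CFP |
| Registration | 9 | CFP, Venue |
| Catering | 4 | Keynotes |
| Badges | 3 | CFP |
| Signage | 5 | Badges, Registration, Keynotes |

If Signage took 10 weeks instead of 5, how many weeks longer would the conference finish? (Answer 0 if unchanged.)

5

As given, the longest chain is CFP→Reviews→Keynotes→Signage = 6+2+9+5 = 22, so the finish is 22 weeks.
Signage lies on that path, so at 10 weeks the path becomes 27 weeks.
No other chain overtakes it, so the finish is 27 weeks.
Change in finish: 27 − 22 = +5 weeks.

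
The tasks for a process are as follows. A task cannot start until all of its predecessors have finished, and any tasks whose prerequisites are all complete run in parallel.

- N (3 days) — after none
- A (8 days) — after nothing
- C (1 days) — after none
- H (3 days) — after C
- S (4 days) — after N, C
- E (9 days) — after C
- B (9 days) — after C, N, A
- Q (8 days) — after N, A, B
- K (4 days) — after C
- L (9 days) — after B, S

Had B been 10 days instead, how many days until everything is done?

27

As given, the longest chain is A→B→L = 8+9+9 = 26, so the finish is 26 days.
B lies on that path, so at 10 days the path becomes 27 days.
That remains the longest chain; total 27 days.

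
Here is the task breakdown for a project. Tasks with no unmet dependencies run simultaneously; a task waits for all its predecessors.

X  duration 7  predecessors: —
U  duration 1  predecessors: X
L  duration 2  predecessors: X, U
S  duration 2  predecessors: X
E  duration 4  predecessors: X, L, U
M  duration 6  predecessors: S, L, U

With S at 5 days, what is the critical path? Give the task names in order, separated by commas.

X, S, M

The binding path is X→U→L→M = 7+1+2+6 = 16; finish at 16 days.
S has 1 day of float (longest path through it is 15).
New critical path: X→S→M = 7+5+6 = 18 ⇒ 18 days.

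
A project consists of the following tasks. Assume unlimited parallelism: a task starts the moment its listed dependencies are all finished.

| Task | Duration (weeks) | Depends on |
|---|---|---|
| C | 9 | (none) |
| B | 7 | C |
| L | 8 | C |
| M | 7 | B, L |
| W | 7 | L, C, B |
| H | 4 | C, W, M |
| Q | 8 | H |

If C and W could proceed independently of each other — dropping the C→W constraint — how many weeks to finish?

Before: longest chain C→L→M→H→Q = 9+8+7+4+8 = 36, finish 36.
Dropping C→W doesn't change W's earliest start (17); another predecessor still binds.
The longest chain is now C→L→M→H→Q = 9+8+7+4+8 = 36, so the plan takes 36 weeks.

36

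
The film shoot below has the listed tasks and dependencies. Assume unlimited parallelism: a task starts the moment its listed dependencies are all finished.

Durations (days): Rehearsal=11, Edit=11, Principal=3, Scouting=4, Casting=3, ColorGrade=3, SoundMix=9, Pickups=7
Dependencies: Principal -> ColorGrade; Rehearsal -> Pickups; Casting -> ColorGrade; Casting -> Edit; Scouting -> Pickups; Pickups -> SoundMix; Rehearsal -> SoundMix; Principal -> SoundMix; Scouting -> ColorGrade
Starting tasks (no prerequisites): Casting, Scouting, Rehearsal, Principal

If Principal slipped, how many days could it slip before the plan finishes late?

Rehearsal→Pickups→SoundMix = 11+7+9 = 27 sets the makespan at 27 days.
The longest chain containing Principal totals 12 days.
Float = 27 − 12 = 15.

15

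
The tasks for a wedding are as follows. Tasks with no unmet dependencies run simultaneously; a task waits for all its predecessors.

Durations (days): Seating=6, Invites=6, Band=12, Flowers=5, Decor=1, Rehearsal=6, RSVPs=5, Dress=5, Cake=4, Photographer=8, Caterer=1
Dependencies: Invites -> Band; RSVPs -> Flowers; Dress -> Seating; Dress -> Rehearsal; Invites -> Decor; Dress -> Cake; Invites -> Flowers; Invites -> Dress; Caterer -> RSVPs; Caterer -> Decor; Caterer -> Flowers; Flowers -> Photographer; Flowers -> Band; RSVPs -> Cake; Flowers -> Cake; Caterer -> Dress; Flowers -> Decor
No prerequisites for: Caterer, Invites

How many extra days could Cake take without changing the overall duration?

The longest chain is Caterer→RSVPs→Flowers→Band = 1+5+5+12 = 23; overall finish 23 days.
The longest chain containing Cake totals 15 days.
Slack of Cake = 19 − 11 = 8 days.

8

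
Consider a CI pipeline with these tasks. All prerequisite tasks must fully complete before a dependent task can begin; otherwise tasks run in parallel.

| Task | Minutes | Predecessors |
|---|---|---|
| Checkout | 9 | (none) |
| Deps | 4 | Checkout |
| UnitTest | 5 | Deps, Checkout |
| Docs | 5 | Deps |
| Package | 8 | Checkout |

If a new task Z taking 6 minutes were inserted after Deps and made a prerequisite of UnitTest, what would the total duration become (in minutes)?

Originally the plan takes 18 minutes.
With Z inserted, UnitTest now waits for max(Deps, Checkout, Z).
New critical path: Checkout→Deps→Z→UnitTest = 9+4+6+5 = 24 ⇒ 24 minutes.

24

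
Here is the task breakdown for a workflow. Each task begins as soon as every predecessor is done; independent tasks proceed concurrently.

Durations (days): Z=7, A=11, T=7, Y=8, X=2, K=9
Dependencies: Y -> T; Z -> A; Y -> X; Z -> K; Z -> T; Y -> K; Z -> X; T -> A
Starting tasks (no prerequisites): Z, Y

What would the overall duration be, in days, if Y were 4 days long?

Critical path before the change: Y→T→A = 8+7+11 = 26 giving 26 days.
Y is on the critical path; changing it to 4 makes that path 22 days.
The binding chain switches to Z→T→A = 7+7+11 = 25; finish 25 days.

25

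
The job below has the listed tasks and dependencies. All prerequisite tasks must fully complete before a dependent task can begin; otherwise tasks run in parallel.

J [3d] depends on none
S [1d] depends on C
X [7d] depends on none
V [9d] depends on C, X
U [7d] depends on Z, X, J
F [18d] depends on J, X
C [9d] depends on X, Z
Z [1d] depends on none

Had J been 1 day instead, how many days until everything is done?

The binding path is X→F = 7+18 = 25; finish at 25 days.
J has 4 days of float (longest path through it is 21).
No other chain overtakes it, so the finish is 25 days.

25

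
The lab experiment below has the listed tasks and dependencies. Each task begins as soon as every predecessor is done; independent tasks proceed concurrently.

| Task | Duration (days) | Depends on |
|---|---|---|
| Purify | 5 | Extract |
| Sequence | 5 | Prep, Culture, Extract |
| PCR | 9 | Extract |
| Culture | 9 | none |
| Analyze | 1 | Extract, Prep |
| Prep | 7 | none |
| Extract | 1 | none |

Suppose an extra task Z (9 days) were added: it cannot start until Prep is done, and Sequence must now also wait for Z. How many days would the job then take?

Originally the job takes 14 days.
With Z inserted, Sequence now waits for max(Prep, Culture, Extract, Z).
New critical path: Prep→Z→Sequence = 7+9+5 = 21 ⇒ 21 days.

21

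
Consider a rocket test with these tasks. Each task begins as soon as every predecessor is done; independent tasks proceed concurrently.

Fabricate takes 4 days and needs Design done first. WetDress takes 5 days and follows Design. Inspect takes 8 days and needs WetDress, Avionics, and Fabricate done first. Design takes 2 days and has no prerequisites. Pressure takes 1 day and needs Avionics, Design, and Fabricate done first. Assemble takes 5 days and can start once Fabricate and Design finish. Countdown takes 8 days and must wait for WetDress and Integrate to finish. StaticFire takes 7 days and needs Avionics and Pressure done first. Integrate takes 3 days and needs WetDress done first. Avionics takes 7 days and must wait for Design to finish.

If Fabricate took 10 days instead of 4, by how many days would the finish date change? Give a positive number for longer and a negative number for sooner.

2

Critical path before the change: Design→WetDress→Integrate→Countdown = 2+5+3+8 = 18 giving 18 days.
Fabricate is off the critical path — its longest chain is 14 days, giving 4 of slack.
Now Design→Fabricate→Pressure→StaticFire = 2+10+1+7 = 20 is longest, so the finish becomes 20 days.
Change in finish: 20 − 18 = +2 days.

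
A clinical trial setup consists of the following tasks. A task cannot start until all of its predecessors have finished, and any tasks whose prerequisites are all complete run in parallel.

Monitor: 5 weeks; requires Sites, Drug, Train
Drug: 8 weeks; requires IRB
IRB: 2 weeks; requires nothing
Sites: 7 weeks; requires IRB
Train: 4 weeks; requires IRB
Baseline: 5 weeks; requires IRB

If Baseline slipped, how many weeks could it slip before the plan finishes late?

8

IRB→Drug→Monitor = 2+8+5 = 15 sets the makespan at 15 weeks.
Baseline finishes as early as 7 and must finish by 15.
Slack of Baseline = 10 − 2 = 8 weeks.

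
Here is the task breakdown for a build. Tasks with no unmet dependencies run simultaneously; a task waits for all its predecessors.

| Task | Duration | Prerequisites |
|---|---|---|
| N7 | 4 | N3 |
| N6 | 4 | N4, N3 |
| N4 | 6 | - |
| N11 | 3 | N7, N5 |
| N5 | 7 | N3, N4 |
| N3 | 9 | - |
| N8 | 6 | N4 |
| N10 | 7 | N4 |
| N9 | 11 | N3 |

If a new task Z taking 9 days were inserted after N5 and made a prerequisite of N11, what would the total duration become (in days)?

28

Originally the job takes 20 days.
With Z inserted, N11 now waits for max(N7, N5, Z).
New critical path: N3→N5→Z→N11 = 9+7+9+3 = 28 ⇒ 28 days.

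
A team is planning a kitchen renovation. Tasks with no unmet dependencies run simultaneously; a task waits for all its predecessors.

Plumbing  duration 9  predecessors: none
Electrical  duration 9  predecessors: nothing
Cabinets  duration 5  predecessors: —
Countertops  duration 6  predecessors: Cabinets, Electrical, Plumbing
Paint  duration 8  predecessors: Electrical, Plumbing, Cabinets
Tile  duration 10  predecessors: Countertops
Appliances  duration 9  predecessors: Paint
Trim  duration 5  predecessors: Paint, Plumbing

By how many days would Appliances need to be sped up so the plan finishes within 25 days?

Current finish: 26 days; target: 25.
Appliances is on every critical path, so each day cut from Appliances cuts the finish by one (this holds down to a finish of 25).
Need 26 − 25 = 1 day off Appliances → Appliances becomes 8 days, finish becomes 25.

1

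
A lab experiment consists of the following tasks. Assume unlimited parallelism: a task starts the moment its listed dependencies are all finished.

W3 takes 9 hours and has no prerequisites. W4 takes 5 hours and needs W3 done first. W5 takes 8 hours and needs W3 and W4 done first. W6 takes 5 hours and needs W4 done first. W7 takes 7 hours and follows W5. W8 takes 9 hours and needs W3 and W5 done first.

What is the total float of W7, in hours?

The longest chain is W3→W4→W5→W8 = 9+5+8+9 = 31; overall finish 31 hours.
Longest path through W7: 29 hours (earliest finish 29, latest finish 31).
Float = 31 − 29 = 2.

2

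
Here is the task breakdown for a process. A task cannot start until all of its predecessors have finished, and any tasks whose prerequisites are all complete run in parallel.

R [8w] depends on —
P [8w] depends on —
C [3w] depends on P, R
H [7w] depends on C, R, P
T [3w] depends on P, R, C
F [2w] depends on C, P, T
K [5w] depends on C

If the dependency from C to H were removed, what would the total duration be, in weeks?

With the dependency in place, R→C→H = 8+3+7 = 18 sets the finish at 18 weeks.
Without C→H, H's earliest start moves from 11 to 8.
After: R→C→T→F = 8+3+3+2 = 16 → 16 weeks.

16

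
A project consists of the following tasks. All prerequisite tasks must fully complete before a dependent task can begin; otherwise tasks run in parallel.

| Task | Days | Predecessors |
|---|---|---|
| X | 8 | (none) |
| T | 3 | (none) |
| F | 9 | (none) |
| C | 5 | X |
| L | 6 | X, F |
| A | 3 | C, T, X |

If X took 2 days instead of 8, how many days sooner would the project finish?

1

Actual critical path: X→C→A = 8+5+3 = 16 ⇒ 16 days.
Since X is critical, the -6 change carries straight to that chain (now 10 days).
The binding chain switches to F→L = 9+6 = 15; finish 15 days.
Change in finish: 15 − 16 = -1 days.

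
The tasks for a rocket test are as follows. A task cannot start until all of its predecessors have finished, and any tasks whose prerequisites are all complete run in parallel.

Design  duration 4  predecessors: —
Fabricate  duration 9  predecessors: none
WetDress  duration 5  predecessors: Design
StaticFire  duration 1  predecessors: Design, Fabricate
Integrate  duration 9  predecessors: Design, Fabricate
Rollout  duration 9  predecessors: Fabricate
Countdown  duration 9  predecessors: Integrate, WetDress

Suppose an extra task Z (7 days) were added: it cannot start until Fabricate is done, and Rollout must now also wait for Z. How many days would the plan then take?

Originally the plan takes 27 days.
With Z inserted, Rollout now waits for max(Fabricate, Z).
New critical path: Fabricate→Integrate→Countdown = 9+9+9 = 27 ⇒ 27 days.

27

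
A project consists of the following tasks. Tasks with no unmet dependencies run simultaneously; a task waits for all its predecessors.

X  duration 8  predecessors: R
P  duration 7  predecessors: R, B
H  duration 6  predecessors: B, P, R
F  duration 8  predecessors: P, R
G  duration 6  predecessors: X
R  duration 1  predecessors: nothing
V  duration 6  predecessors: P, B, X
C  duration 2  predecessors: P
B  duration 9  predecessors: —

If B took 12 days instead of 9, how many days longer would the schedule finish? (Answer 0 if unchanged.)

As given, the longest chain is B→P→F = 9+7+8 = 24, so the finish is 24 days.
B is on the critical path; changing it to 12 makes that path 27 days.
No other chain overtakes it, so the finish is 27 days.
Change in finish: 27 − 24 = +3 days.

3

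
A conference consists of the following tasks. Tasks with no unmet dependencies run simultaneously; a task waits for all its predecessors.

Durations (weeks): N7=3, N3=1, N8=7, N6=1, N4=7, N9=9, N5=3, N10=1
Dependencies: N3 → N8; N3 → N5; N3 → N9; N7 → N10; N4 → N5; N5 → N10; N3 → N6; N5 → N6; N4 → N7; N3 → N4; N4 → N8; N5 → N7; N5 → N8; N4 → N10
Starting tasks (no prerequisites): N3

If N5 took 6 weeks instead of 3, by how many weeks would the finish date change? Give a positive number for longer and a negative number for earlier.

3

Critical path before the change: N3→N4→N5→N8 = 1+7+3+7 = 18 giving 18 weeks.
N5 lies on that path, so at 6 weeks the path becomes 21 weeks.
No other chain overtakes it, so the finish is 21 weeks.
Change in finish: 21 − 18 = +3 weeks.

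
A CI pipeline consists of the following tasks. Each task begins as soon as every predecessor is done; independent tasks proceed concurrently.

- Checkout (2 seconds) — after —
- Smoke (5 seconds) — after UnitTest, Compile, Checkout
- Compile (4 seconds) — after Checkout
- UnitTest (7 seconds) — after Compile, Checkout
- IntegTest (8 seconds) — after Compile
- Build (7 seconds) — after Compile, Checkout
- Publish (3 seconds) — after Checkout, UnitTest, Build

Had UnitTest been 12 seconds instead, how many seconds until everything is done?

23

The binding path is Checkout→Compile→UnitTest→Smoke = 2+4+7+5 = 18; finish at 18 seconds.
UnitTest lies on that path, so at 12 seconds the path becomes 23 seconds.
The critical path is still Checkout→Compile→UnitTest→Smoke; finish is now 23 seconds.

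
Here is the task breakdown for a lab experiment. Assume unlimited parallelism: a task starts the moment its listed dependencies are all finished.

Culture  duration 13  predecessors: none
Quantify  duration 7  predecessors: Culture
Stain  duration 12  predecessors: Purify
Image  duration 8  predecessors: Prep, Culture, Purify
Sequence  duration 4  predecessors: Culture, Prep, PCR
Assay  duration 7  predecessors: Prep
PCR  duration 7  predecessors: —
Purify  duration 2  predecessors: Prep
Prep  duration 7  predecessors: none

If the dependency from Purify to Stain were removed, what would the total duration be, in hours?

Before: longest chain Prep→Purify→Stain = 7+2+12 = 21, finish 21.
Without Purify→Stain, Stain's earliest start moves from 9 to 0.
After: Culture→Image = 13+8 = 21 → 21 hours.

21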